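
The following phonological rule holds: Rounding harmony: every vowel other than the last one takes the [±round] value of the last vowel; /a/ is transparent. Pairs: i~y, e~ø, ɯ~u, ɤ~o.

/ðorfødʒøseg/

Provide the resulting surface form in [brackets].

/o/ harmonizes with /e/ ([-round]) → [ɤ]
/ø/ harmonizes with /e/ ([-round]) → [e]
/ø/ harmonizes with /e/ ([-round]) → [e]

[ðɤrfedʒeseg]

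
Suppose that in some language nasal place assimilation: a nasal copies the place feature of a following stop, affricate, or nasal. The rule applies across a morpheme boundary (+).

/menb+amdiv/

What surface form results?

/n/ before /b/ (labial) → [m]
/m/ before /d/ (alveolar) → [n]

[memb+andiv]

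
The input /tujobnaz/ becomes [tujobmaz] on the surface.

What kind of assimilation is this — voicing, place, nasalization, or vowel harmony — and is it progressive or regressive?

/n/→[m].
Each target copies a feature from the preceding segment, so the direction is progressive.

place assimilation, progressive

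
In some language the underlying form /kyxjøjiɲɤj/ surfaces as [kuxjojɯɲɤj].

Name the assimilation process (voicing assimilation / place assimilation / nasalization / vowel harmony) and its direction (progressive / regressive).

vowel harmony, regressive

/y/→[u] /ø/→[o] /i/→[ɯ].
Vowels agree with the last vowel, so the harmony is regressive.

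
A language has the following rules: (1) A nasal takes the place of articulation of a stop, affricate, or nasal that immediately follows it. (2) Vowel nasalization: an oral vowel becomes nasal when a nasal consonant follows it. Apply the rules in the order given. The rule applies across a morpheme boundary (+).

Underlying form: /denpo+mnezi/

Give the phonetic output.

Rule 1: /n/ before /p/ (labial) → [m]
Rule 1: /m/ before /n/ (alveolar) → [n]
After rule 1: dempo+nnezi
Rule 2: /e/ before nasal /m/ → [ẽ]
Rule 2: /o/ before nasal /n/ → [õ]

[dẽmpõ+nnezi]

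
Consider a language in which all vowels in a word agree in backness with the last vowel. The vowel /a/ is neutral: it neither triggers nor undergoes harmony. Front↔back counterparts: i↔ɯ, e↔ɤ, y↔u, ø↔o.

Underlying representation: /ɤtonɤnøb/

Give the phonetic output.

[etønenøb]

/ɤ/ harmonizes with /ø/ ([-back]) → [e]
/o/ harmonizes with /ø/ ([-back]) → [ø]
/ɤ/ harmonizes with /ø/ ([-back]) → [e]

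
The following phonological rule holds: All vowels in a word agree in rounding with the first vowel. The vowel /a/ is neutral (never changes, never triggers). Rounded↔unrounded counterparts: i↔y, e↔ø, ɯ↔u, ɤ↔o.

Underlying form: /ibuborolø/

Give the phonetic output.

[ibɯbɤrɤle]

/u/ harmonizes with /i/ ([-round]) → [ɯ]
/o/ harmonizes with /i/ ([-round]) → [ɤ]
/o/ harmonizes with /i/ ([-round]) → [ɤ]
/ø/ harmonizes with /i/ ([-round]) → [e]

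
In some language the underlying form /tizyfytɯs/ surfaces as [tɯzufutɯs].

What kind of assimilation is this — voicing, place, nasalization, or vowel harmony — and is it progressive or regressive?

vowel harmony, regressive

/i/→[ɯ] /y/→[u] /y/→[u].
Vowels agree with the last vowel, so the harmony is regressive.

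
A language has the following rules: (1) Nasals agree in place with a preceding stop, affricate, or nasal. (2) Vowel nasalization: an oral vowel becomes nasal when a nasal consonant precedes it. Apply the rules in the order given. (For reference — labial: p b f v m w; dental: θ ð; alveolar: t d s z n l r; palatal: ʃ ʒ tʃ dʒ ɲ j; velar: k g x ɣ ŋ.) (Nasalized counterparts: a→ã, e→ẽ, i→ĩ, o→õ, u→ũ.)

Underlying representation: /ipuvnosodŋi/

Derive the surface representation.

[ipuvnõsodnĩ]

Rule 1: /ŋ/ after /d/ (alveolar) → [n]
After rule 1: ipuvnosodni
Rule 2: /o/ after nasal /n/ → [õ]
Rule 2: /i/ after nasal /n/ → [ĩ]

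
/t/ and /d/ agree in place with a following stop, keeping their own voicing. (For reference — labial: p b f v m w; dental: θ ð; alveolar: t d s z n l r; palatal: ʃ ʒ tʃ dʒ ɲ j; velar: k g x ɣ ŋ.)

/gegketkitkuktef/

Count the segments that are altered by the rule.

2

/t/ before /k/ (velar) → [k]
/t/ before /k/ (velar) → [k]
2 segments change.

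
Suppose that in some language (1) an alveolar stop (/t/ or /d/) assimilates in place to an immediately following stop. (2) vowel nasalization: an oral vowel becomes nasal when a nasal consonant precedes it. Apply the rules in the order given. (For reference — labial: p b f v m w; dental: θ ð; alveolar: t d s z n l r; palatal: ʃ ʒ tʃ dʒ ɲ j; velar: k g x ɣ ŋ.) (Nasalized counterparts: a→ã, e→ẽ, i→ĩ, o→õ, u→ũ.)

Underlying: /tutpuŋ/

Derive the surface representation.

[tuppuŋ]

Rule 1: /t/ before /p/ (labial) → [p]
After rule 1: tuppuŋ
Rule 2: no segment meets the rule's conditions; no change.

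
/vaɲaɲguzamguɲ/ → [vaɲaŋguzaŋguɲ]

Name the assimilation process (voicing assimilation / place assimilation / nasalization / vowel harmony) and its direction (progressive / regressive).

place assimilation, regressive

/ɲ/→[ŋ] /m/→[ŋ].
Each target copies a feature from the following segment, so the direction is regressive.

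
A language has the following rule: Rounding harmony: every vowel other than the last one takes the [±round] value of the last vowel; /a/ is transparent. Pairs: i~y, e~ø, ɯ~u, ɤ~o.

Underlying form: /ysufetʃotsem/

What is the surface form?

[isɯfetʃɤtsem]

/y/ harmonizes with /e/ ([-round]) → [i]
/u/ harmonizes with /e/ ([-round]) → [ɯ]
/o/ harmonizes with /e/ ([-round]) → [ɤ]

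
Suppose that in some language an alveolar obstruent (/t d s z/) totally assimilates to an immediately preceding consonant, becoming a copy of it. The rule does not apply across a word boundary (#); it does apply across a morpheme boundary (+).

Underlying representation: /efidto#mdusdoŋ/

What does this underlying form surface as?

/t/ after /d/ → [d] (total assimilation)
/d/ after /m/ → [m] (total assimilation)
/d/ after /s/ → [s] (total assimilation)

[efiddo#mmussoŋ]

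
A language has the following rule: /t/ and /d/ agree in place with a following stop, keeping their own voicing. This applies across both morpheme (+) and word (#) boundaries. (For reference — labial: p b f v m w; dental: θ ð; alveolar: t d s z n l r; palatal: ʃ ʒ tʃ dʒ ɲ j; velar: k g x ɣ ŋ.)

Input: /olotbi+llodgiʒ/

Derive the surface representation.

/t/ before /b/ (labial) → [p]
/d/ before /g/ (velar) → [g]

[olopbi+lloggiʒ]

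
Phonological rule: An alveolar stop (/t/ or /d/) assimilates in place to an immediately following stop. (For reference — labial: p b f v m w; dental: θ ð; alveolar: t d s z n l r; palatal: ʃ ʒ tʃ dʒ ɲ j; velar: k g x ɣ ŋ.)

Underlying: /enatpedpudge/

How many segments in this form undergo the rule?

3

/t/ before /p/ (labial) → [p]
/d/ before /p/ (labial) → [b]
/d/ before /g/ (velar) → [g]
3 segments change.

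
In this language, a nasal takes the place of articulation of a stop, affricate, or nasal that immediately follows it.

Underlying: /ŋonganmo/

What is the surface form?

[ŋoŋgammo]

/n/ before /g/ (velar) → [ŋ]
/n/ before /m/ (labial) → [m]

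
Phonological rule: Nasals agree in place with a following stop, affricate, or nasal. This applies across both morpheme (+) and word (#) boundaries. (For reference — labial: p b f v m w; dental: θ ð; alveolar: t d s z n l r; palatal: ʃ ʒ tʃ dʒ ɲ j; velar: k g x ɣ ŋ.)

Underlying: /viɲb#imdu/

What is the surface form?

/ɲ/ before /b/ (labial) → [m]
/m/ before /d/ (alveolar) → [n]

[vimb#indu]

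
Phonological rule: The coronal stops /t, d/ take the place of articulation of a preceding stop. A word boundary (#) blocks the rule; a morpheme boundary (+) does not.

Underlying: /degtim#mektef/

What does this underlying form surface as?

/t/ after /g/ (velar) → [k]
/t/ after /k/ (velar) → [k]

[degkim#mekkef]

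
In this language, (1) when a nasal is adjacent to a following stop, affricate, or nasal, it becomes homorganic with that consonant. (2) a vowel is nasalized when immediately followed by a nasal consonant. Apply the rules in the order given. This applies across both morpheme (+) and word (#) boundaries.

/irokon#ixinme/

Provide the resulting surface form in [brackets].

Rule 1: /n/ before /m/ (labial) → [m]
After rule 1: irokon#iximme
Rule 2: /o/ before nasal /n/ → [õ]
Rule 2: /i/ before nasal /m/ → [ĩ]

[irokõn#ixĩmme]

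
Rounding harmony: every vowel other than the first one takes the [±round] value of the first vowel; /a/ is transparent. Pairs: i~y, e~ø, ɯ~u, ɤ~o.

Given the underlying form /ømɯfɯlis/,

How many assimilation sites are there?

3

/ɯ/ harmonizes with /ø/ ([+round]) → [u]
/ɯ/ harmonizes with /ø/ ([+round]) → [u]
/i/ harmonizes with /ø/ ([+round]) → [y]
3 segments change.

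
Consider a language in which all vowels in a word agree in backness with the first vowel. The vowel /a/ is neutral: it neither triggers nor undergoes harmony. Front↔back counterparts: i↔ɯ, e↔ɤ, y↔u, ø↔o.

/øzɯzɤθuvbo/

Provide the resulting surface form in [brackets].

/ɯ/ harmonizes with /ø/ ([-back]) → [i]
/ɤ/ harmonizes with /ø/ ([-back]) → [e]
/u/ harmonizes with /ø/ ([-back]) → [y]
/o/ harmonizes with /ø/ ([-back]) → [ø]

[øzizeθyvbø]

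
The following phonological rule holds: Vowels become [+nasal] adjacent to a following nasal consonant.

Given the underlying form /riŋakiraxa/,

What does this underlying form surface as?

/i/ before nasal /ŋ/ → [ĩ]

[rĩŋakiraxa]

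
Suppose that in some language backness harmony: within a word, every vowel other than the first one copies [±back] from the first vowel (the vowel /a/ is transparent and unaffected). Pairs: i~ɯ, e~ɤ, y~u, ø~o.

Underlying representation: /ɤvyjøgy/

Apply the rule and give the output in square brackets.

/y/ harmonizes with /ɤ/ ([+back]) → [u]
/ø/ harmonizes with /ɤ/ ([+back]) → [o]
/y/ harmonizes with /ɤ/ ([+back]) → [u]

[ɤvujogu]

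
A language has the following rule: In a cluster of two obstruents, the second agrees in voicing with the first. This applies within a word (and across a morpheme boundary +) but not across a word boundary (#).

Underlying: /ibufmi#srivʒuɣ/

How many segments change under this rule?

0

No segment meets the rule's conditions.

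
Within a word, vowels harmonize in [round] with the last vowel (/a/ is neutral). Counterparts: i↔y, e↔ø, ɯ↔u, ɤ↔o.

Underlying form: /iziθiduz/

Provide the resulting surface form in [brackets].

[yzyθyduz]

/i/ harmonizes with /u/ ([+round]) → [y]
/i/ harmonizes with /u/ ([+round]) → [y]
/i/ harmonizes with /u/ ([+round]) → [y]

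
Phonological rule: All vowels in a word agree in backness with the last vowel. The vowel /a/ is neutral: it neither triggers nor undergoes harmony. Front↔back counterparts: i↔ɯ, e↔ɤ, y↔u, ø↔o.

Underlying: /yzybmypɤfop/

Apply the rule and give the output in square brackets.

[uzubmupɤfop]

/y/ harmonizes with /o/ ([+back]) → [u]
/y/ harmonizes with /o/ ([+back]) → [u]
/y/ harmonizes with /o/ ([+back]) → [u]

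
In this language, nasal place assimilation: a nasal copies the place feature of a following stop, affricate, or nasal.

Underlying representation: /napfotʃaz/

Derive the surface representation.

[napfotʃaz]

no segment meets the rule's conditions; no change.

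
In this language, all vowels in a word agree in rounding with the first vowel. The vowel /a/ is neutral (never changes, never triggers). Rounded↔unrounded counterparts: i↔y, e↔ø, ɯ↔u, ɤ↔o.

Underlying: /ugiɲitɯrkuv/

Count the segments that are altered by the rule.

/i/ harmonizes with /u/ ([+round]) → [y]
/i/ harmonizes with /u/ ([+round]) → [y]
/ɯ/ harmonizes with /u/ ([+round]) → [u]
3 segments change.

3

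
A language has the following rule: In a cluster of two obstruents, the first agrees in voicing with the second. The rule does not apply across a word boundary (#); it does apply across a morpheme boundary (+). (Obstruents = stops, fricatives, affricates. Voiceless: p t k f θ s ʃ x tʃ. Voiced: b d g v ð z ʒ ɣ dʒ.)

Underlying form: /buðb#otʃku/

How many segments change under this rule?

No segment meets the rule's conditions.

0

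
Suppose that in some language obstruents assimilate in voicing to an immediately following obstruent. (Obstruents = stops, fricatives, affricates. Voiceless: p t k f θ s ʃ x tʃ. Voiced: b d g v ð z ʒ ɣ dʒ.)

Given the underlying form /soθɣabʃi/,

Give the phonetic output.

[soðɣapʃi]

/θ/ before /ɣ/ (voiced) → [ð]
/b/ before /ʃ/ (voiceless) → [p]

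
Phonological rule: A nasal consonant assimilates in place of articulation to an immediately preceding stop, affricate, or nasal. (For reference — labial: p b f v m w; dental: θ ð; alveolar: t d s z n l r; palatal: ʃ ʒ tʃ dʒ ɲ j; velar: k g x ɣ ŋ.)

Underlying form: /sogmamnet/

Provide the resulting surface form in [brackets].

[sogŋammet]

/m/ after /g/ (velar) → [ŋ]
/n/ after /m/ (labial) → [m]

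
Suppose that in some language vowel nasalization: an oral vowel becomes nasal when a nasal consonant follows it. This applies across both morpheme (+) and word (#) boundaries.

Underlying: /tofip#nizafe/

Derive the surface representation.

[tofip#nizafe]

no segment meets the rule's conditions; no change.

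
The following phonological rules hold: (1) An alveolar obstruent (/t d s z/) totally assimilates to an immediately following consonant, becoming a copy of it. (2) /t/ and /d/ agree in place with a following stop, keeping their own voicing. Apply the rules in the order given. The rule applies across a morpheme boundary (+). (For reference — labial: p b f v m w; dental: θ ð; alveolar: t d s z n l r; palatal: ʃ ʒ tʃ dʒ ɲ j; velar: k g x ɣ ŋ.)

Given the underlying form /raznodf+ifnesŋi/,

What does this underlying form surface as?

[rannoff+ifneŋŋi]

Rule 1: /z/ before /n/ → [n] (total assimilation)
Rule 1: /d/ before /f/ → [f] (total assimilation)
Rule 1: /s/ before /ŋ/ → [ŋ] (total assimilation)
After rule 1: rannoff+ifneŋŋi
Rule 2: no segment meets the rule's conditions; no change.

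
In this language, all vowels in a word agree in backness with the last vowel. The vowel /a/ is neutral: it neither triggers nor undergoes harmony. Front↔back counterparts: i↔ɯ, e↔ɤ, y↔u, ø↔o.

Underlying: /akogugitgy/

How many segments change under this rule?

/o/ harmonizes with /y/ ([-back]) → [ø]
/u/ harmonizes with /y/ ([-back]) → [y]
2 segments change.

2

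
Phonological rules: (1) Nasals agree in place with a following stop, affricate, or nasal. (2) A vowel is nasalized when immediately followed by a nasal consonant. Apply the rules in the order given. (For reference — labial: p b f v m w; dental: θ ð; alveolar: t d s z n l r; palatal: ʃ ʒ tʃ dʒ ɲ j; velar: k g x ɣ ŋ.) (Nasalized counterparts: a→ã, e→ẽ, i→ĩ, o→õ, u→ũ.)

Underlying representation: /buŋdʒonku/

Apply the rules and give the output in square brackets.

[bũɲdʒõŋku]

Rule 1: /ŋ/ before /dʒ/ (palatal) → [ɲ]
Rule 1: /n/ before /k/ (velar) → [ŋ]
After rule 1: buɲdʒoŋku
Rule 2: /u/ before nasal /ɲ/ → [ũ]
Rule 2: /o/ before nasal /ŋ/ → [õ]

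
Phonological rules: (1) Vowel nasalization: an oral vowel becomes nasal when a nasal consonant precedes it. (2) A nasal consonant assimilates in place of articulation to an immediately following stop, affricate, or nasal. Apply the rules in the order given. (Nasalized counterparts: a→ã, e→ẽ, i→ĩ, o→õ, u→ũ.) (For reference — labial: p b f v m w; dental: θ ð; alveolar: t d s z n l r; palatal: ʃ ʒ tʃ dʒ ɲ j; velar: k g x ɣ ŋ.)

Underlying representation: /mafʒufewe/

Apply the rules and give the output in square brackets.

[mãfʒufewe]

Rule 1: /a/ after nasal /m/ → [ã]
After rule 1: mãfʒufewe
Rule 2: no segment meets the rule's conditions; no change.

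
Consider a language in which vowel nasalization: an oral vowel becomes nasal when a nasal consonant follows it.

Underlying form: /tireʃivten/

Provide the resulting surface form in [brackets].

[tireʃivtẽn]

/e/ before nasal /n/ → [ẽ]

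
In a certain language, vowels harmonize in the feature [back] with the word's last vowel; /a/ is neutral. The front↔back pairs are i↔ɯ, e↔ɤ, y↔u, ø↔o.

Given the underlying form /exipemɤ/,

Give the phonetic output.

/e/ harmonizes with /ɤ/ ([+back]) → [ɤ]
/i/ harmonizes with /ɤ/ ([+back]) → [ɯ]
/e/ harmonizes with /ɤ/ ([+back]) → [ɤ]

[ɤxɯpɤmɤ]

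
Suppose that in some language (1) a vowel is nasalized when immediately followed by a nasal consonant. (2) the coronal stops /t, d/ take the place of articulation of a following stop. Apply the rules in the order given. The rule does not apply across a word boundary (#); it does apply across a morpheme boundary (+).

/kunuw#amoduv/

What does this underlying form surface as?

Rule 1: /u/ before nasal /n/ → [ũ]
Rule 1: /a/ before nasal /m/ → [ã]
After rule 1: kũnuw#ãmoduv
Rule 2: no segment meets the rule's conditions; no change.

[kũnuw#ãmoduv]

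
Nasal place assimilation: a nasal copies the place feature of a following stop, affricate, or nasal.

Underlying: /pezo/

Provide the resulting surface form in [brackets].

no segment meets the rule's conditions; no change.

[pezo]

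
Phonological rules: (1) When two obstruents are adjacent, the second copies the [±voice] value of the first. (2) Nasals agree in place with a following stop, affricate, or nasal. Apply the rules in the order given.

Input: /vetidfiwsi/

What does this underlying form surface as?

Rule 1: /f/ after /d/ (voiced) → [v]
After rule 1: vetidviwsi
Rule 2: no segment meets the rule's conditions; no change.

[vetidviwsi]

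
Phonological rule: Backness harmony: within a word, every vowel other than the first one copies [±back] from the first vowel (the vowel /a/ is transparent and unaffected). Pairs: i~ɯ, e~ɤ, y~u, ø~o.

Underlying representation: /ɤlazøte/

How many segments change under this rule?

2

/ø/ harmonizes with /ɤ/ ([+back]) → [o]
/e/ harmonizes with /ɤ/ ([+back]) → [ɤ]
2 segments change.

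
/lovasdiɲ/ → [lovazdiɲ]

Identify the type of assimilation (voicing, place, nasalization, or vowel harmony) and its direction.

voicing assimilation, regressive

/s/→[z].
Each target copies a feature from the following segment, so the direction is regressive.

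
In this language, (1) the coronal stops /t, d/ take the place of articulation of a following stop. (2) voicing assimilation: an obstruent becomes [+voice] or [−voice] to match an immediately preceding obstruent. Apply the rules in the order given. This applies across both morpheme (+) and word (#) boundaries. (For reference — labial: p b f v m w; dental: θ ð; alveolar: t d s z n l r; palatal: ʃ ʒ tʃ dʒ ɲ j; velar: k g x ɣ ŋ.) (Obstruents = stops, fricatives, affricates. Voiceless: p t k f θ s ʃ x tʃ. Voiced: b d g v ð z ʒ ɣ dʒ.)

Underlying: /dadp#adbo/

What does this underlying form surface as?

Rule 1: /d/ before /p/ (labial) → [b]
Rule 1: /d/ before /b/ (labial) → [b]
After rule 1: dabp#abbo
Rule 2: /p/ after /b/ (voiced) → [b]

[dabb#abbo]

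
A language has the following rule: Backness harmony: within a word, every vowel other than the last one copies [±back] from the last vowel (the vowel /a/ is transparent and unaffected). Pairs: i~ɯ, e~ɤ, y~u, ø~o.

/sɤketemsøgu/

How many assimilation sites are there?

/e/ harmonizes with /u/ ([+back]) → [ɤ]
/e/ harmonizes with /u/ ([+back]) → [ɤ]
/ø/ harmonizes with /u/ ([+back]) → [o]
3 segments change.

3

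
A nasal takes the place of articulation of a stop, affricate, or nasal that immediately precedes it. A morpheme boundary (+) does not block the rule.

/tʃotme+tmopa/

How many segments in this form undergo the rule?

2

/m/ after /t/ (alveolar) → [n]
/m/ after /t/ (alveolar) → [n]
2 segments change.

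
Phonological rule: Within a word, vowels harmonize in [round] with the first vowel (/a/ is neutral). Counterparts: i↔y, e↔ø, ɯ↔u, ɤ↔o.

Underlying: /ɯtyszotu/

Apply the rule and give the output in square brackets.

/y/ harmonizes with /ɯ/ ([-round]) → [i]
/o/ harmonizes with /ɯ/ ([-round]) → [ɤ]
/u/ harmonizes with /ɯ/ ([-round]) → [ɯ]

[ɯtiszɤtɯ]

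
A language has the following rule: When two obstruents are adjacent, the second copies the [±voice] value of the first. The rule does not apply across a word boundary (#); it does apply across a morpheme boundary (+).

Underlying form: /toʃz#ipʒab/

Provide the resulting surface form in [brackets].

/z/ after /ʃ/ (voiceless) → [s]
/ʒ/ after /p/ (voiceless) → [ʃ]

[toʃs#ipʃab]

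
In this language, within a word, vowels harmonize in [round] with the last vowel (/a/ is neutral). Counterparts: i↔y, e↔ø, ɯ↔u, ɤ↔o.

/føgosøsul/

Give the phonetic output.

no segment meets the rule's conditions; no change.

[føgosøsul]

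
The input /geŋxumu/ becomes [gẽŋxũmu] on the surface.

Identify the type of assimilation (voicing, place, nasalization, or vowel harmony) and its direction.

/e/→[ẽ] /u/→[ũ].
Each target copies a feature from the following segment, so the direction is regressive.

nasalization, regressive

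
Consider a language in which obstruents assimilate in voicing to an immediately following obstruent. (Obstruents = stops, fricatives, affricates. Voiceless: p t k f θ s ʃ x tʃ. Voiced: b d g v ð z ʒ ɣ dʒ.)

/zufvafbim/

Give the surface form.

/f/ before /v/ (voiced) → [v]
/f/ before /b/ (voiced) → [v]

[zuvvavbim]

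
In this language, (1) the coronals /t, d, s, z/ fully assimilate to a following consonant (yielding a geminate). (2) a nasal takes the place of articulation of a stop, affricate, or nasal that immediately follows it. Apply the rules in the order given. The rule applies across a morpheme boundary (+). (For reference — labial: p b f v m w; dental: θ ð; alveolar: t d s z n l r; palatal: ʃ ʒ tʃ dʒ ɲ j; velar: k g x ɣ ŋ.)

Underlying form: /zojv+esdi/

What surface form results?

Rule 1: /s/ before /d/ → [d] (total assimilation)
After rule 1: zojv+eddi
Rule 2: no segment meets the rule's conditions; no change.

[zojv+eddi]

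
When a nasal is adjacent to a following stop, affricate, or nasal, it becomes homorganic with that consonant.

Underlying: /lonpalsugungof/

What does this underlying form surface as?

[lompalsuguŋgof]

/n/ before /p/ (labial) → [m]
/n/ before /g/ (velar) → [ŋ]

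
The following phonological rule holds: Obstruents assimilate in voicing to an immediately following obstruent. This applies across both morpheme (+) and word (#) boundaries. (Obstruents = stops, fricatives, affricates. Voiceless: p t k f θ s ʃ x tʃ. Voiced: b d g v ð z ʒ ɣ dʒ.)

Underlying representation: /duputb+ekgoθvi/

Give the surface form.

/t/ before /b/ (voiced) → [d]
/k/ before /g/ (voiced) → [g]
/θ/ before /v/ (voiced) → [ð]

[dupudb+eggoðvi]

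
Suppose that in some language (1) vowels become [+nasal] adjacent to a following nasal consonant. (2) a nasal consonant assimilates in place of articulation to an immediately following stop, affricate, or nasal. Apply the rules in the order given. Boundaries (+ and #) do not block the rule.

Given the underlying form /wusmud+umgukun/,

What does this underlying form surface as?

Rule 1: /u/ before nasal /m/ → [ũ]
Rule 1: /u/ before nasal /n/ → [ũ]
After rule 1: wusmud+ũmgukũn
Rule 2: /m/ before /g/ (velar) → [ŋ]

[wusmud+ũŋgukũn]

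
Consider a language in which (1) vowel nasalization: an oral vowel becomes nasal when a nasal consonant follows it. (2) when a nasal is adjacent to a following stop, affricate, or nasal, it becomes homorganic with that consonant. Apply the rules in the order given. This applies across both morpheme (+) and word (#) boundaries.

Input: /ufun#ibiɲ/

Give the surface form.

[ufũn#ibĩɲ]

Rule 1: /u/ before nasal /n/ → [ũ]
Rule 1: /i/ before nasal /ɲ/ → [ĩ]
After rule 1: ufũn#ibĩɲ
Rule 2: no segment meets the rule's conditions; no change.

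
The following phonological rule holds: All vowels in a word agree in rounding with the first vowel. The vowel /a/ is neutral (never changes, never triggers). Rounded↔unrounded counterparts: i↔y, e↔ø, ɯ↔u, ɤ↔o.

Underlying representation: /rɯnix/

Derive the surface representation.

no segment meets the rule's conditions; no change.

[rɯnix]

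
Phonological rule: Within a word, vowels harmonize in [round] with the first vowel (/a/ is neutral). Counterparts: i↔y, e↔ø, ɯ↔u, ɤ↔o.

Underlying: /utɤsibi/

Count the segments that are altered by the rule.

/ɤ/ harmonizes with /u/ ([+round]) → [o]
/i/ harmonizes with /u/ ([+round]) → [y]
/i/ harmonizes with /u/ ([+round]) → [y]
3 segments change.

3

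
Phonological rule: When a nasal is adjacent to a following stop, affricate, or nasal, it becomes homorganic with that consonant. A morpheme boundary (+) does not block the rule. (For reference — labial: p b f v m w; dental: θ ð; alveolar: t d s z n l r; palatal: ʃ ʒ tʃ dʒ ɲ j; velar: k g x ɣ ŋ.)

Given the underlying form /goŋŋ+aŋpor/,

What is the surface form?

/ŋ/ before /p/ (labial) → [m]

[goŋŋ+ampor]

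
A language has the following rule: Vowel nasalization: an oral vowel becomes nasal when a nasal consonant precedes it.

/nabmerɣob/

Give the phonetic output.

/a/ after nasal /n/ → [ã]
/e/ after nasal /m/ → [ẽ]

[nãbmẽrɣob]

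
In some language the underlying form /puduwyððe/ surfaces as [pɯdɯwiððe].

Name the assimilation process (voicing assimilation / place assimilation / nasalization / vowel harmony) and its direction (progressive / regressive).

/u/→[ɯ] /u/→[ɯ] /y/→[i].
Vowels agree with the last vowel, so the harmony is regressive.

vowel harmony, regressive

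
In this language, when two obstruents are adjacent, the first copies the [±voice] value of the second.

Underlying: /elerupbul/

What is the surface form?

[elerubbul]

/p/ before /b/ (voiced) → [b]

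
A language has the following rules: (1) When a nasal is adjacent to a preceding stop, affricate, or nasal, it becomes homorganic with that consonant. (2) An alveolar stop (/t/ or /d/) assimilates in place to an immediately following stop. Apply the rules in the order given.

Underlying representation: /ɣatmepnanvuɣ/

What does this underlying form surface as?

Rule 1: /m/ after /t/ (alveolar) → [n]
Rule 1: /n/ after /p/ (labial) → [m]
After rule 1: ɣatnepmanvuɣ
Rule 2: no segment meets the rule's conditions; no change.

[ɣatnepmanvuɣ]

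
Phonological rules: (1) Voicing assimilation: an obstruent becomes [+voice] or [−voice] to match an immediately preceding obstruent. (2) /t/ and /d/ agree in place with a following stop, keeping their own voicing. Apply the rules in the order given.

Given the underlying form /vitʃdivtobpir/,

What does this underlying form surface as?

[vitʃtivdobbir]

Rule 1: /d/ after /tʃ/ (voiceless) → [t]
Rule 1: /t/ after /v/ (voiced) → [d]
Rule 1: /p/ after /b/ (voiced) → [b]
After rule 1: vitʃtivdobbir
Rule 2: no segment meets the rule's conditions; no change.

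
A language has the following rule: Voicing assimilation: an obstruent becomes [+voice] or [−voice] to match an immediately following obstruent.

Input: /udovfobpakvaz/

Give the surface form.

[udoffoppagvaz]

/v/ before /f/ (voiceless) → [f]
/b/ before /p/ (voiceless) → [p]
/k/ before /v/ (voiced) → [g]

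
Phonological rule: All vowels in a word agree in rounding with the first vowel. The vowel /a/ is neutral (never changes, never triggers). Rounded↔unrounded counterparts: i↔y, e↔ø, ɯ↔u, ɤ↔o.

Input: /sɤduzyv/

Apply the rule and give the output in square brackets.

/u/ harmonizes with /ɤ/ ([-round]) → [ɯ]
/y/ harmonizes with /ɤ/ ([-round]) → [i]

[sɤdɯziv]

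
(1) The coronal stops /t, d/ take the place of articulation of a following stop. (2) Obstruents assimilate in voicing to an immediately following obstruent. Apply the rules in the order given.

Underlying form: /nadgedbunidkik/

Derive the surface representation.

[naggebbunikkik]

Rule 1: /d/ before /g/ (velar) → [g]
Rule 1: /d/ before /b/ (labial) → [b]
Rule 1: /d/ before /k/ (velar) → [g]
After rule 1: naggebbunigkik
Rule 2: /g/ before /k/ (voiceless) → [k]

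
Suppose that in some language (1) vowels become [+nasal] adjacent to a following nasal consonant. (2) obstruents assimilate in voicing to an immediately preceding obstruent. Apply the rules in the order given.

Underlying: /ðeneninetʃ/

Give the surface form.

Rule 1: /e/ before nasal /n/ → [ẽ]
Rule 1: /e/ before nasal /n/ → [ẽ]
Rule 1: /i/ before nasal /n/ → [ĩ]
After rule 1: ðẽnẽnĩnetʃ
Rule 2: no segment meets the rule's conditions; no change.

[ðẽnẽnĩnetʃ]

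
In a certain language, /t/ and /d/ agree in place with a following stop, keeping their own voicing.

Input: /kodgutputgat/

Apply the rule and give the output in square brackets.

/d/ before /g/ (velar) → [g]
/t/ before /p/ (labial) → [p]
/t/ before /g/ (velar) → [k]

[kogguppukgat]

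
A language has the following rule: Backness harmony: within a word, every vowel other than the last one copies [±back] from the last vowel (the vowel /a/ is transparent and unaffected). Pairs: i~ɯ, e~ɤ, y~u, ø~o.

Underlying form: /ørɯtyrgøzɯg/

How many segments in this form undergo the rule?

3

/ø/ harmonizes with /ɯ/ ([+back]) → [o]
/y/ harmonizes with /ɯ/ ([+back]) → [u]
/ø/ harmonizes with /ɯ/ ([+back]) → [o]
3 segments change.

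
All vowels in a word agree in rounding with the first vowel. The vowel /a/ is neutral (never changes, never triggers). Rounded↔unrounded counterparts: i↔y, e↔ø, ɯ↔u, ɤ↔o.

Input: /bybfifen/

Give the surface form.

/i/ harmonizes with /y/ ([+round]) → [y]
/e/ harmonizes with /y/ ([+round]) → [ø]

[bybfyføn]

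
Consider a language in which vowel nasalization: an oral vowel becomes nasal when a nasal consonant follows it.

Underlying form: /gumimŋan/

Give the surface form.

[gũmĩmŋãn]

/u/ before nasal /m/ → [ũ]
/i/ before nasal /m/ → [ĩ]
/a/ before nasal /n/ → [ã]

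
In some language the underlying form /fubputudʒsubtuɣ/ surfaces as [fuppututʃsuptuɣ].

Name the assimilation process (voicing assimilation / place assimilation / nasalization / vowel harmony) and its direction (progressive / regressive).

voicing assimilation, regressive

/b/→[p] /dʒ/→[tʃ] /b/→[p].
Each target copies a feature from the following segment, so the direction is regressive.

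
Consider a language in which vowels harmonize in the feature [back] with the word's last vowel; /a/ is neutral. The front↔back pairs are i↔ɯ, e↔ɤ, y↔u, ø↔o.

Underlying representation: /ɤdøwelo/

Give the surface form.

[ɤdowɤlo]

/ø/ harmonizes with /o/ ([+back]) → [o]
/e/ harmonizes with /o/ ([+back]) → [ɤ]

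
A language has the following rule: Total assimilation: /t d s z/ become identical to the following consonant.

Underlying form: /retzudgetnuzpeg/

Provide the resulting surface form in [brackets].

[rezzuggennuppeg]

/t/ before /z/ → [z] (total assimilation)
/d/ before /g/ → [g] (total assimilation)
/t/ before /n/ → [n] (total assimilation)
/z/ before /p/ → [p] (total assimilation)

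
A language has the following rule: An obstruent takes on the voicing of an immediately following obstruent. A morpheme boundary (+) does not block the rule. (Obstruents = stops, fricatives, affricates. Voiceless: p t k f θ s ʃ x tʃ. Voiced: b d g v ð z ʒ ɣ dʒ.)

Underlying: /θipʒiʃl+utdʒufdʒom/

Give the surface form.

[θibʒiʃl+uddʒuvdʒom]

/p/ before /ʒ/ (voiced) → [b]
/t/ before /dʒ/ (voiced) → [d]
/f/ before /dʒ/ (voiced) → [v]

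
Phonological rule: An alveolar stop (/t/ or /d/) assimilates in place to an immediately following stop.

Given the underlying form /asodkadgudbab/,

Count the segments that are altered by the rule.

/d/ before /k/ (velar) → [g]
/d/ before /g/ (velar) → [g]
/d/ before /b/ (labial) → [b]
3 segments change.

3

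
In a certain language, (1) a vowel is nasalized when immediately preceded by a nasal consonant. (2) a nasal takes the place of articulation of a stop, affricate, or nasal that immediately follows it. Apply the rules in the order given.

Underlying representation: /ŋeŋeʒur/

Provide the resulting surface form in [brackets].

[ŋẽŋẽʒur]

Rule 1: /e/ after nasal /ŋ/ → [ẽ]
Rule 1: /e/ after nasal /ŋ/ → [ẽ]
After rule 1: ŋẽŋẽʒur
Rule 2: no segment meets the rule's conditions; no change.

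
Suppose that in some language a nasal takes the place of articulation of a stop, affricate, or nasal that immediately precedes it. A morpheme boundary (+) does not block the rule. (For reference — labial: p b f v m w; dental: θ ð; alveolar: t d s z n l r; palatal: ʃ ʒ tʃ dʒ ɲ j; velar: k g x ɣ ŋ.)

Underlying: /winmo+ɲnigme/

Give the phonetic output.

[winno+ɲɲigŋe]

/m/ after /n/ (alveolar) → [n]
/n/ after /ɲ/ (palatal) → [ɲ]
/m/ after /g/ (velar) → [ŋ]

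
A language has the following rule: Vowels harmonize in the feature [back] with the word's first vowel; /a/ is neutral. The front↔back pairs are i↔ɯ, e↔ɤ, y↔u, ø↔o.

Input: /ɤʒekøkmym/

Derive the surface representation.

/e/ harmonizes with /ɤ/ ([+back]) → [ɤ]
/ø/ harmonizes with /ɤ/ ([+back]) → [o]
/y/ harmonizes with /ɤ/ ([+back]) → [u]

[ɤʒɤkokmum]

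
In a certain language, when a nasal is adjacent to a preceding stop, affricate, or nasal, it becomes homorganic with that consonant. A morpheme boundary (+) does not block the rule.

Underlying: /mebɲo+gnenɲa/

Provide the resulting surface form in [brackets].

/ɲ/ after /b/ (labial) → [m]
/n/ after /g/ (velar) → [ŋ]
/ɲ/ after /n/ (alveolar) → [n]

[mebmo+gŋenna]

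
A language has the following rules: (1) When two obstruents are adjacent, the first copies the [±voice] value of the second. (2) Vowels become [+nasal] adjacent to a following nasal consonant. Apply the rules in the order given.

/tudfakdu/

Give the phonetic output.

[tutfagdu]

Rule 1: /d/ before /f/ (voiceless) → [t]
Rule 1: /k/ before /d/ (voiced) → [g]
After rule 1: tutfagdu
Rule 2: no segment meets the rule's conditions; no change.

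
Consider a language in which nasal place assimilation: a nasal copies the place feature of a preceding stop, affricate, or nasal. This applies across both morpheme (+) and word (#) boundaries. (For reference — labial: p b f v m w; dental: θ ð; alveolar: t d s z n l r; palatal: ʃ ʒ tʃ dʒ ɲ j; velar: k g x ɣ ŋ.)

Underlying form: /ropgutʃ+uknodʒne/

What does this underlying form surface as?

/n/ after /k/ (velar) → [ŋ]
/n/ after /dʒ/ (palatal) → [ɲ]

[ropgutʃ+ukŋodʒɲe]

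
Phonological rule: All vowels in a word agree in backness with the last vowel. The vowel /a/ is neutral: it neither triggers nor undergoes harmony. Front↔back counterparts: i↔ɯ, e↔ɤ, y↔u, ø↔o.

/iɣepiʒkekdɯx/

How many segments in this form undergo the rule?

4

/i/ harmonizes with /ɯ/ ([+back]) → [ɯ]
/e/ harmonizes with /ɯ/ ([+back]) → [ɤ]
/i/ harmonizes with /ɯ/ ([+back]) → [ɯ]
/e/ harmonizes with /ɯ/ ([+back]) → [ɤ]
4 segments change.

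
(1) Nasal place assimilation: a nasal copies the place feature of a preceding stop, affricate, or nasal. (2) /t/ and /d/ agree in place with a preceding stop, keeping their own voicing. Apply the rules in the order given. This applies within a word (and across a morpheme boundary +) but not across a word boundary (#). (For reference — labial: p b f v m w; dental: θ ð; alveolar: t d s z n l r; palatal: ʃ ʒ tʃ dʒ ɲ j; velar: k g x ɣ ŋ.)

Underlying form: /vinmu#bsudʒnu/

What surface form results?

Rule 1: /m/ after /n/ (alveolar) → [n]
Rule 1: /n/ after /dʒ/ (palatal) → [ɲ]
After rule 1: vinnu#bsudʒɲu
Rule 2: no segment meets the rule's conditions; no change.

[vinnu#bsudʒɲu]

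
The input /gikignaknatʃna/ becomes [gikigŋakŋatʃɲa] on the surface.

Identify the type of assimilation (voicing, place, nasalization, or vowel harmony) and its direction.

place assimilation, progressive

/n/→[ŋ] /n/→[ŋ] /n/→[ɲ].
Each target copies a feature from the preceding segment, so the direction is progressive.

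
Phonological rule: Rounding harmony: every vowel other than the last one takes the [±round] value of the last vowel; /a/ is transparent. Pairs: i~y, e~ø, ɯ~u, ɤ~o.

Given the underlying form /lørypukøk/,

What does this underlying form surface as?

[lørypukøk]

no segment meets the rule's conditions; no change.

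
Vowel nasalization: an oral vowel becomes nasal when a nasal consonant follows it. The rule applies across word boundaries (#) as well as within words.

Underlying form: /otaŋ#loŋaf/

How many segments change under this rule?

2

/a/ before nasal /ŋ/ → [ã]
/o/ before nasal /ŋ/ → [õ]
2 segments change.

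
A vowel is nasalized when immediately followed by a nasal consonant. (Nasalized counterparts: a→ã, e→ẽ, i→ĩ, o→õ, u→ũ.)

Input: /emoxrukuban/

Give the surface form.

[ẽmoxrukubãn]

/e/ before nasal /m/ → [ẽ]
/a/ before nasal /n/ → [ã]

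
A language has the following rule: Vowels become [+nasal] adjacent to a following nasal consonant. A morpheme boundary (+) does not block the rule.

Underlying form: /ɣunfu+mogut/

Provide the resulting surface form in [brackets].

/u/ before nasal /n/ → [ũ]
/u/ before nasal /m/ → [ũ]

[ɣũnfũ+mogut]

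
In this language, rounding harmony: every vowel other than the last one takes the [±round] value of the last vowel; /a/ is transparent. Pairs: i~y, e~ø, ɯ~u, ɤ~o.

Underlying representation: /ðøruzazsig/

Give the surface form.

/ø/ harmonizes with /i/ ([-round]) → [e]
/u/ harmonizes with /i/ ([-round]) → [ɯ]

[ðerɯzazsig]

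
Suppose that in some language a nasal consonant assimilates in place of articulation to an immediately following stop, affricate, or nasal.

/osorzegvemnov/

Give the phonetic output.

/m/ before /n/ (alveolar) → [n]

[osorzegvennov]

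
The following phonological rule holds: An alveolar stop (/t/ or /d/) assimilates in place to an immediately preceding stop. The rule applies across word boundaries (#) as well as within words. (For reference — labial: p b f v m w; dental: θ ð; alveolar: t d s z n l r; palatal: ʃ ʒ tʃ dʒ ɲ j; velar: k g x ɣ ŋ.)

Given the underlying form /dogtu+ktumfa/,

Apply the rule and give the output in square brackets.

[dogku+kkumfa]

/t/ after /g/ (velar) → [k]
/t/ after /k/ (velar) → [k]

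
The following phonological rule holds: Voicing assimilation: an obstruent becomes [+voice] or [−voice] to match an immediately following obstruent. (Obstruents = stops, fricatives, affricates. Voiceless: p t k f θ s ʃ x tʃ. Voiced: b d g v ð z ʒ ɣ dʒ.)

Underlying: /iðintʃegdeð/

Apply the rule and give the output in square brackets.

[iðintʃegdeð]

no segment meets the rule's conditions; no change.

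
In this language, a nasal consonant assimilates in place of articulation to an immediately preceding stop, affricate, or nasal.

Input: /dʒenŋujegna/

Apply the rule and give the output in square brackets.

[dʒennujegŋa]

/ŋ/ after /n/ (alveolar) → [n]
/n/ after /g/ (velar) → [ŋ]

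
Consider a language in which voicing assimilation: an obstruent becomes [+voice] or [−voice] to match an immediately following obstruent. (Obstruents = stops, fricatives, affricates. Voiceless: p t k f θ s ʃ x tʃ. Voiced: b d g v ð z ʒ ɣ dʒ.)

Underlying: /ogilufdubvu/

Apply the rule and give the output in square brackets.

/f/ before /d/ (voiced) → [v]

[ogiluvdubvu]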